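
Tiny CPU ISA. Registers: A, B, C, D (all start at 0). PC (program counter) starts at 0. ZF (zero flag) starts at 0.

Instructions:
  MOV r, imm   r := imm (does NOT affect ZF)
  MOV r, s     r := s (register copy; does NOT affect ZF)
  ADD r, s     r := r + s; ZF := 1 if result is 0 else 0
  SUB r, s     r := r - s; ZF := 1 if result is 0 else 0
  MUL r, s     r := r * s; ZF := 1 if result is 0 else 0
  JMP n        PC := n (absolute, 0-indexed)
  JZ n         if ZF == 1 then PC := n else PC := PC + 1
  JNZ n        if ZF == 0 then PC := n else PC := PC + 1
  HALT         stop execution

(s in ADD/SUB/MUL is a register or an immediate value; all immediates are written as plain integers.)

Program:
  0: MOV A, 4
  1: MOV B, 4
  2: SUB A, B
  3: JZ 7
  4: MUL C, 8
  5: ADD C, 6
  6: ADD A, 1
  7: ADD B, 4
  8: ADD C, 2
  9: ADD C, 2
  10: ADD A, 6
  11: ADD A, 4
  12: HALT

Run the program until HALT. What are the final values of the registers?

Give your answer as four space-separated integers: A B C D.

Step 1: PC=0 exec 'MOV A, 4'. After: A=4 B=0 C=0 D=0 ZF=0 PC=1
Step 2: PC=1 exec 'MOV B, 4'. After: A=4 B=4 C=0 D=0 ZF=0 PC=2
Step 3: PC=2 exec 'SUB A, B'. After: A=0 B=4 C=0 D=0 ZF=1 PC=3
Step 4: PC=3 exec 'JZ 7'. After: A=0 B=4 C=0 D=0 ZF=1 PC=7
Step 5: PC=7 exec 'ADD B, 4'. After: A=0 B=8 C=0 D=0 ZF=0 PC=8
Step 6: PC=8 exec 'ADD C, 2'. After: A=0 B=8 C=2 D=0 ZF=0 PC=9
Step 7: PC=9 exec 'ADD C, 2'. After: A=0 B=8 C=4 D=0 ZF=0 PC=10
Step 8: PC=10 exec 'ADD A, 6'. After: A=6 B=8 C=4 D=0 ZF=0 PC=11
Step 9: PC=11 exec 'ADD A, 4'. After: A=10 B=8 C=4 D=0 ZF=0 PC=12
Step 10: PC=12 exec 'HALT'. After: A=10 B=8 C=4 D=0 ZF=0 PC=12 HALTED

Answer: 10 8 4 0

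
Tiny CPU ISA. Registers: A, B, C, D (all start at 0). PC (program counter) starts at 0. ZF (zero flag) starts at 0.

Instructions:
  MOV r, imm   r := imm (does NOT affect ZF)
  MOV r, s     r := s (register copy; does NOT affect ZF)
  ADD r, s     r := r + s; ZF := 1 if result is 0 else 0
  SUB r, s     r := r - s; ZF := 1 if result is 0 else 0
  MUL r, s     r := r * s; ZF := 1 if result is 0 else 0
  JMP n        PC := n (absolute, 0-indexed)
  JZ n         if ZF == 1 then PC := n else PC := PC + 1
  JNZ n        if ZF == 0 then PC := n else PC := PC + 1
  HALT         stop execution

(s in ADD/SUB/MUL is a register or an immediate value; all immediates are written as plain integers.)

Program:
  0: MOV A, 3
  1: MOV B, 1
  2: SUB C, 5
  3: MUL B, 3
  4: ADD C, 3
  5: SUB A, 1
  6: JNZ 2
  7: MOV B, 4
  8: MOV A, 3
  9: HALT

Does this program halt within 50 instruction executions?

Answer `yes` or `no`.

Answer: yes

Derivation:
Step 1: PC=0 exec 'MOV A, 3'. After: A=3 B=0 C=0 D=0 ZF=0 PC=1
Step 2: PC=1 exec 'MOV B, 1'. After: A=3 B=1 C=0 D=0 ZF=0 PC=2
Step 3: PC=2 exec 'SUB C, 5'. After: A=3 B=1 C=-5 D=0 ZF=0 PC=3
Step 4: PC=3 exec 'MUL B, 3'. After: A=3 B=3 C=-5 D=0 ZF=0 PC=4
Step 5: PC=4 exec 'ADD C, 3'. After: A=3 B=3 C=-2 D=0 ZF=0 PC=5
Step 6: PC=5 exec 'SUB A, 1'. After: A=2 B=3 C=-2 D=0 ZF=0 PC=6
Step 7: PC=6 exec 'JNZ 2'. After: A=2 B=3 C=-2 D=0 ZF=0 PC=2
Step 8: PC=2 exec 'SUB C, 5'. After: A=2 B=3 C=-7 D=0 ZF=0 PC=3
Step 9: PC=3 exec 'MUL B, 3'. After: A=2 B=9 C=-7 D=0 ZF=0 PC=4
Step 10: PC=4 exec 'ADD C, 3'. After: A=2 B=9 C=-4 D=0 ZF=0 PC=5
Step 11: PC=5 exec 'SUB A, 1'. After: A=1 B=9 C=-4 D=0 ZF=0 PC=6
Step 12: PC=6 exec 'JNZ 2'. After: A=1 B=9 C=-4 D=0 ZF=0 PC=2
Step 13: PC=2 exec 'SUB C, 5'. After: A=1 B=9 C=-9 D=0 ZF=0 PC=3
Step 14: PC=3 exec 'MUL B, 3'. After: A=1 B=27 C=-9 D=0 ZF=0 PC=4
Step 15: PC=4 exec 'ADD C, 3'. After: A=1 B=27 C=-6 D=0 ZF=0 PC=5
Step 16: PC=5 exec 'SUB A, 1'. After: A=0 B=27 C=-6 D=0 ZF=1 PC=6
Step 17: PC=6 exec 'JNZ 2'. After: A=0 B=27 C=-6 D=0 ZF=1 PC=7
Step 18: PC=7 exec 'MOV B, 4'. After: A=0 B=4 C=-6 D=0 ZF=1 PC=8
Step 19: PC=8 exec 'MOV A, 3'. After: A=3 B=4 C=-6 D=0 ZF=1 PC=9
Step 20: PC=9 exec 'HALT'. After: A=3 B=4 C=-6 D=0 ZF=1 PC=9 HALTED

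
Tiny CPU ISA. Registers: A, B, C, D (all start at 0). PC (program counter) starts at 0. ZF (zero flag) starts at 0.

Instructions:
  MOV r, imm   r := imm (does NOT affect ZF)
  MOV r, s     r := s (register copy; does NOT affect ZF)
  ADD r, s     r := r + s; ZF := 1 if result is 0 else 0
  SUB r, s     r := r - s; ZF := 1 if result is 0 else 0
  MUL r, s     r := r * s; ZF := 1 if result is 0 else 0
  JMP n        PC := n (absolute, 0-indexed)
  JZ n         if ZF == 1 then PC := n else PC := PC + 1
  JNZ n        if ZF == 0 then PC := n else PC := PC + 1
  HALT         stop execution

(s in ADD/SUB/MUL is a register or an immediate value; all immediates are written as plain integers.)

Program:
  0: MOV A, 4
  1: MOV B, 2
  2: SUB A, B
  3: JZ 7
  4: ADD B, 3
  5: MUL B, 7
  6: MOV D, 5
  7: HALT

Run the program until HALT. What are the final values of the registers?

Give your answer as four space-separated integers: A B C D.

Answer: 2 35 0 5

Derivation:
Step 1: PC=0 exec 'MOV A, 4'. After: A=4 B=0 C=0 D=0 ZF=0 PC=1
Step 2: PC=1 exec 'MOV B, 2'. After: A=4 B=2 C=0 D=0 ZF=0 PC=2
Step 3: PC=2 exec 'SUB A, B'. After: A=2 B=2 C=0 D=0 ZF=0 PC=3
Step 4: PC=3 exec 'JZ 7'. After: A=2 B=2 C=0 D=0 ZF=0 PC=4
Step 5: PC=4 exec 'ADD B, 3'. After: A=2 B=5 C=0 D=0 ZF=0 PC=5
Step 6: PC=5 exec 'MUL B, 7'. After: A=2 B=35 C=0 D=0 ZF=0 PC=6
Step 7: PC=6 exec 'MOV D, 5'. After: A=2 B=35 C=0 D=5 ZF=0 PC=7
Step 8: PC=7 exec 'HALT'. After: A=2 B=35 C=0 D=5 ZF=0 PC=7 HALTED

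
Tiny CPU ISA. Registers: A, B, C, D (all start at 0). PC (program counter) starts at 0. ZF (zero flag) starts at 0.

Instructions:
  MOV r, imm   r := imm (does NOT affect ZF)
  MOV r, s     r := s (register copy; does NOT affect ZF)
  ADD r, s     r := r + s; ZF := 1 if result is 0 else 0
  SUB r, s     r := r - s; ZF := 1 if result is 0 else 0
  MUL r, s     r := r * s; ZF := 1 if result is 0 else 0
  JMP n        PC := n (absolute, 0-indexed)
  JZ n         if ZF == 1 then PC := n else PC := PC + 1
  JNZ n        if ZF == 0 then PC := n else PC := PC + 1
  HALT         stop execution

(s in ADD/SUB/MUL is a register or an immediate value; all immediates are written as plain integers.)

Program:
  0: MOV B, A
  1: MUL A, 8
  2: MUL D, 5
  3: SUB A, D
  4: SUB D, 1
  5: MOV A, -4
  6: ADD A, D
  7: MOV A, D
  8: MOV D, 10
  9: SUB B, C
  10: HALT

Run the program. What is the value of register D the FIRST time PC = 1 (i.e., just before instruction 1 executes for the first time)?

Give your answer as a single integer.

Step 1: PC=0 exec 'MOV B, A'. After: A=0 B=0 C=0 D=0 ZF=0 PC=1
First time PC=1: D=0

0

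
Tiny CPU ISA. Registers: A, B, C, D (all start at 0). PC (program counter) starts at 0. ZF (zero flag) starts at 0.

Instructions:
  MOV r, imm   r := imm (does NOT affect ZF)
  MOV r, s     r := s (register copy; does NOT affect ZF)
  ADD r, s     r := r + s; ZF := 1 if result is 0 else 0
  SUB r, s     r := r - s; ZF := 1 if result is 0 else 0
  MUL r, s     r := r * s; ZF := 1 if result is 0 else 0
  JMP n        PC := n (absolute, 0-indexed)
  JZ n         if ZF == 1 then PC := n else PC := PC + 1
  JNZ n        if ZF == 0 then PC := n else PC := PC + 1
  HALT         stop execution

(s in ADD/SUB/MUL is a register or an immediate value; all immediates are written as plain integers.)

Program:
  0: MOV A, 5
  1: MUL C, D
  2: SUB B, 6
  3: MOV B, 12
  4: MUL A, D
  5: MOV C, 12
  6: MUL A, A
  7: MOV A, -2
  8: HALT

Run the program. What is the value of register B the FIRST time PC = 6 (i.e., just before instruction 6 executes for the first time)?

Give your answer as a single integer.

Step 1: PC=0 exec 'MOV A, 5'. After: A=5 B=0 C=0 D=0 ZF=0 PC=1
Step 2: PC=1 exec 'MUL C, D'. After: A=5 B=0 C=0 D=0 ZF=1 PC=2
Step 3: PC=2 exec 'SUB B, 6'. After: A=5 B=-6 C=0 D=0 ZF=0 PC=3
Step 4: PC=3 exec 'MOV B, 12'. After: A=5 B=12 C=0 D=0 ZF=0 PC=4
Step 5: PC=4 exec 'MUL A, D'. After: A=0 B=12 C=0 D=0 ZF=1 PC=5
Step 6: PC=5 exec 'MOV C, 12'. After: A=0 B=12 C=12 D=0 ZF=1 PC=6
First time PC=6: B=12

12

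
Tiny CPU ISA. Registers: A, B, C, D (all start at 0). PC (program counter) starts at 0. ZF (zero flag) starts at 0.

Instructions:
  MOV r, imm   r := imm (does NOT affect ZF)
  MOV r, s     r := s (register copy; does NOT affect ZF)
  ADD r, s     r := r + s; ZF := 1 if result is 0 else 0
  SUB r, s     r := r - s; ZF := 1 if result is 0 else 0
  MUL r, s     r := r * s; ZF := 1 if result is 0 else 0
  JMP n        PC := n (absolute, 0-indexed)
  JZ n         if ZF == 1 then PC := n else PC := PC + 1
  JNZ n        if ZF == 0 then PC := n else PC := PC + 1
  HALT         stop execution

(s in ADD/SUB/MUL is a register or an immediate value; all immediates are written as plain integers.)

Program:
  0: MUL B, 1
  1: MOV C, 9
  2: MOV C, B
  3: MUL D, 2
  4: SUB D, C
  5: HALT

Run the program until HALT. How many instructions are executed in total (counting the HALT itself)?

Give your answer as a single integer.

Answer: 6

Derivation:
Step 1: PC=0 exec 'MUL B, 1'. After: A=0 B=0 C=0 D=0 ZF=1 PC=1
Step 2: PC=1 exec 'MOV C, 9'. After: A=0 B=0 C=9 D=0 ZF=1 PC=2
Step 3: PC=2 exec 'MOV C, B'. After: A=0 B=0 C=0 D=0 ZF=1 PC=3
Step 4: PC=3 exec 'MUL D, 2'. After: A=0 B=0 C=0 D=0 ZF=1 PC=4
Step 5: PC=4 exec 'SUB D, C'. After: A=0 B=0 C=0 D=0 ZF=1 PC=5
Step 6: PC=5 exec 'HALT'. After: A=0 B=0 C=0 D=0 ZF=1 PC=5 HALTED
Total instructions executed: 6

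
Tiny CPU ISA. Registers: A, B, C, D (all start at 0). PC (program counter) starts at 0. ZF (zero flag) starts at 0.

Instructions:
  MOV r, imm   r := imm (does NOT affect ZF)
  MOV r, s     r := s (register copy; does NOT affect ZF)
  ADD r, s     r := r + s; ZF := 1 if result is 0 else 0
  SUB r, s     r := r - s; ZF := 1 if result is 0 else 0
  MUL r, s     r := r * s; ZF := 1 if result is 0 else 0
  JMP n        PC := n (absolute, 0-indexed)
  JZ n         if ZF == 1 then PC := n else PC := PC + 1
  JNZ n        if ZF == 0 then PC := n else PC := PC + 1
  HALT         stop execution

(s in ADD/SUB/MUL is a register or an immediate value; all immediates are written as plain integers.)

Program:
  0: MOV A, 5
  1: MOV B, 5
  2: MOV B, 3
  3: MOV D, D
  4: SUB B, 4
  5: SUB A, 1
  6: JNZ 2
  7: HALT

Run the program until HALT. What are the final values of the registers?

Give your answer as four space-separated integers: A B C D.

Answer: 0 -1 0 0

Derivation:
Step 1: PC=0 exec 'MOV A, 5'. After: A=5 B=0 C=0 D=0 ZF=0 PC=1
Step 2: PC=1 exec 'MOV B, 5'. After: A=5 B=5 C=0 D=0 ZF=0 PC=2
Step 3: PC=2 exec 'MOV B, 3'. After: A=5 B=3 C=0 D=0 ZF=0 PC=3
Step 4: PC=3 exec 'MOV D, D'. After: A=5 B=3 C=0 D=0 ZF=0 PC=4
Step 5: PC=4 exec 'SUB B, 4'. After: A=5 B=-1 C=0 D=0 ZF=0 PC=5
Step 6: PC=5 exec 'SUB A, 1'. After: A=4 B=-1 C=0 D=0 ZF=0 PC=6
Step 7: PC=6 exec 'JNZ 2'. After: A=4 B=-1 C=0 D=0 ZF=0 PC=2
Step 8: PC=2 exec 'MOV B, 3'. After: A=4 B=3 C=0 D=0 ZF=0 PC=3
Step 9: PC=3 exec 'MOV D, D'. After: A=4 B=3 C=0 D=0 ZF=0 PC=4
Step 10: PC=4 exec 'SUB B, 4'. After: A=4 B=-1 C=0 D=0 ZF=0 PC=5
Step 11: PC=5 exec 'SUB A, 1'. After: A=3 B=-1 C=0 D=0 ZF=0 PC=6
Step 12: PC=6 exec 'JNZ 2'. After: A=3 B=-1 C=0 D=0 ZF=0 PC=2
Step 13: PC=2 exec 'MOV B, 3'. After: A=3 B=3 C=0 D=0 ZF=0 PC=3
Step 14: PC=3 exec 'MOV D, D'. After: A=3 B=3 C=0 D=0 ZF=0 PC=4
Step 15: PC=4 exec 'SUB B, 4'. After: A=3 B=-1 C=0 D=0 ZF=0 PC=5
Step 16: PC=5 exec 'SUB A, 1'. After: A=2 B=-1 C=0 D=0 ZF=0 PC=6
Step 17: PC=6 exec 'JNZ 2'. After: A=2 B=-1 C=0 D=0 ZF=0 PC=2
Step 18: PC=2 exec 'MOV B, 3'. After: A=2 B=3 C=0 D=0 ZF=0 PC=3
Step 19: PC=3 exec 'MOV D, D'. After: A=2 B=3 C=0 D=0 ZF=0 PC=4
Step 20: PC=4 exec 'SUB B, 4'. After: A=2 B=-1 C=0 D=0 ZF=0 PC=5
Step 21: PC=5 exec 'SUB A, 1'. After: A=1 B=-1 C=0 D=0 ZF=0 PC=6
Step 22: PC=6 exec 'JNZ 2'. After: A=1 B=-1 C=0 D=0 ZF=0 PC=2
Step 23: PC=2 exec 'MOV B, 3'. After: A=1 B=3 C=0 D=0 ZF=0 PC=3
Step 24: PC=3 exec 'MOV D, D'. After: A=1 B=3 C=0 D=0 ZF=0 PC=4
Step 25: PC=4 exec 'SUB B, 4'. After: A=1 B=-1 C=0 D=0 ZF=0 PC=5
Step 26: PC=5 exec 'SUB A, 1'. After: A=0 B=-1 C=0 D=0 ZF=1 PC=6
Step 27: PC=6 exec 'JNZ 2'. After: A=0 B=-1 C=0 D=0 ZF=1 PC=7
Step 28: PC=7 exec 'HALT'. After: A=0 B=-1 C=0 D=0 ZF=1 PC=7 HALTED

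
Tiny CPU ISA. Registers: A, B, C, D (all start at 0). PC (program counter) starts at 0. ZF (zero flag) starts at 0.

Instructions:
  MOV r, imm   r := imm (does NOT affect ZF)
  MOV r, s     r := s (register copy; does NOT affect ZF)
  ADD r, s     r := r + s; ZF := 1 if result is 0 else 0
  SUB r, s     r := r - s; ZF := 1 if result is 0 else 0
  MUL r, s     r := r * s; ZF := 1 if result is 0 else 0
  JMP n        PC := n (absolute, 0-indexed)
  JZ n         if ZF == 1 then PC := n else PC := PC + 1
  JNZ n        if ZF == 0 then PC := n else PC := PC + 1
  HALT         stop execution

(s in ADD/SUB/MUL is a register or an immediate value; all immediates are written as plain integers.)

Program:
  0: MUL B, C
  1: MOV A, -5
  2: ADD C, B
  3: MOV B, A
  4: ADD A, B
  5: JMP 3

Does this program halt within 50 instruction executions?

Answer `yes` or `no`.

Step 1: PC=0 exec 'MUL B, C'. After: A=0 B=0 C=0 D=0 ZF=1 PC=1
Step 2: PC=1 exec 'MOV A, -5'. After: A=-5 B=0 C=0 D=0 ZF=1 PC=2
Step 3: PC=2 exec 'ADD C, B'. After: A=-5 B=0 C=0 D=0 ZF=1 PC=3
Step 4: PC=3 exec 'MOV B, A'. After: A=-5 B=-5 C=0 D=0 ZF=1 PC=4
Step 5: PC=4 exec 'ADD A, B'. After: A=-10 B=-5 C=0 D=0 ZF=0 PC=5
Step 6: PC=5 exec 'JMP 3'. After: A=-10 B=-5 C=0 D=0 ZF=0 PC=3
Step 7: PC=3 exec 'MOV B, A'. After: A=-10 B=-10 C=0 D=0 ZF=0 PC=4
Step 8: PC=4 exec 'ADD A, B'. After: A=-20 B=-10 C=0 D=0 ZF=0 PC=5
Step 9: PC=5 exec 'JMP 3'. After: A=-20 B=-10 C=0 D=0 ZF=0 PC=3
Step 10: PC=3 exec 'MOV B, A'. After: A=-20 B=-20 C=0 D=0 ZF=0 PC=4
Step 11: PC=4 exec 'ADD A, B'. After: A=-40 B=-20 C=0 D=0 ZF=0 PC=5
Step 12: PC=5 exec 'JMP 3'. After: A=-40 B=-20 C=0 D=0 ZF=0 PC=3
Step 13: PC=3 exec 'MOV B, A'. After: A=-40 B=-40 C=0 D=0 ZF=0 PC=4
Step 14: PC=4 exec 'ADD A, B'. After: A=-80 B=-40 C=0 D=0 ZF=0 PC=5
Step 15: PC=5 exec 'JMP 3'. After: A=-80 B=-40 C=0 D=0 ZF=0 PC=3
After 50 steps: not halted. PC revisits the same instructions with no path to HALT; will never halt.

Answer: no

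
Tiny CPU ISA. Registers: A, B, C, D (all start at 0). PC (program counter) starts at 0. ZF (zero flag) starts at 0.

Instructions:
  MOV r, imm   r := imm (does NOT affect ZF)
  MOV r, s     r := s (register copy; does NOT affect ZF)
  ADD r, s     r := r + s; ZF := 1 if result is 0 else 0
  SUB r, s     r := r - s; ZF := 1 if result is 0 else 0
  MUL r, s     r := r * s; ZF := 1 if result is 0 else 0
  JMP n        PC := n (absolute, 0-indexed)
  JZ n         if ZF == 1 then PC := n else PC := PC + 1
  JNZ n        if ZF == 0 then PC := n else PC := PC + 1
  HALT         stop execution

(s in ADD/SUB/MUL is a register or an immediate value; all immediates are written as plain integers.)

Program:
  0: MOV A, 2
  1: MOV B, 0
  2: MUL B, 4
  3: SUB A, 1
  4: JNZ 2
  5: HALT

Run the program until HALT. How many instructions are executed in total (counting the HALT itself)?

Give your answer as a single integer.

Step 1: PC=0 exec 'MOV A, 2'. After: A=2 B=0 C=0 D=0 ZF=0 PC=1
Step 2: PC=1 exec 'MOV B, 0'. After: A=2 B=0 C=0 D=0 ZF=0 PC=2
Step 3: PC=2 exec 'MUL B, 4'. After: A=2 B=0 C=0 D=0 ZF=1 PC=3
Step 4: PC=3 exec 'SUB A, 1'. After: A=1 B=0 C=0 D=0 ZF=0 PC=4
Step 5: PC=4 exec 'JNZ 2'. After: A=1 B=0 C=0 D=0 ZF=0 PC=2
Step 6: PC=2 exec 'MUL B, 4'. After: A=1 B=0 C=0 D=0 ZF=1 PC=3
Step 7: PC=3 exec 'SUB A, 1'. After: A=0 B=0 C=0 D=0 ZF=1 PC=4
Step 8: PC=4 exec 'JNZ 2'. After: A=0 B=0 C=0 D=0 ZF=1 PC=5
Step 9: PC=5 exec 'HALT'. After: A=0 B=0 C=0 D=0 ZF=1 PC=5 HALTED
Total instructions executed: 9

Answer: 9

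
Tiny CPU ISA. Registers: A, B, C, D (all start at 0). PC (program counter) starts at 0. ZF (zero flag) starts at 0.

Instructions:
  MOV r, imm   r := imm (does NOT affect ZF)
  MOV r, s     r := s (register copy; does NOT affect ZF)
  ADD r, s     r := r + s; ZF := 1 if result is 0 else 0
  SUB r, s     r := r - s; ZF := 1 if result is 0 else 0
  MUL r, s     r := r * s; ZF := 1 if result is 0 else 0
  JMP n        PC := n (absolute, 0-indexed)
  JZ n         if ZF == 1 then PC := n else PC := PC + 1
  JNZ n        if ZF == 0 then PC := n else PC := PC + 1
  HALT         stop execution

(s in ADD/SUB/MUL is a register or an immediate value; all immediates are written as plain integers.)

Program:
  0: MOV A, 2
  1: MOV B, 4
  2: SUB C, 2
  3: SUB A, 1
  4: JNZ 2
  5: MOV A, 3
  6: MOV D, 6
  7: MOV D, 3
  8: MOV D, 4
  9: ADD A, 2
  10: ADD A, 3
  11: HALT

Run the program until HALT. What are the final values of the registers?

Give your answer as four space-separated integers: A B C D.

Answer: 8 4 -4 4

Derivation:
Step 1: PC=0 exec 'MOV A, 2'. After: A=2 B=0 C=0 D=0 ZF=0 PC=1
Step 2: PC=1 exec 'MOV B, 4'. After: A=2 B=4 C=0 D=0 ZF=0 PC=2
Step 3: PC=2 exec 'SUB C, 2'. After: A=2 B=4 C=-2 D=0 ZF=0 PC=3
Step 4: PC=3 exec 'SUB A, 1'. After: A=1 B=4 C=-2 D=0 ZF=0 PC=4
Step 5: PC=4 exec 'JNZ 2'. After: A=1 B=4 C=-2 D=0 ZF=0 PC=2
Step 6: PC=2 exec 'SUB C, 2'. After: A=1 B=4 C=-4 D=0 ZF=0 PC=3
Step 7: PC=3 exec 'SUB A, 1'. After: A=0 B=4 C=-4 D=0 ZF=1 PC=4
Step 8: PC=4 exec 'JNZ 2'. After: A=0 B=4 C=-4 D=0 ZF=1 PC=5
Step 9: PC=5 exec 'MOV A, 3'. After: A=3 B=4 C=-4 D=0 ZF=1 PC=6
Step 10: PC=6 exec 'MOV D, 6'. After: A=3 B=4 C=-4 D=6 ZF=1 PC=7
Step 11: PC=7 exec 'MOV D, 3'. After: A=3 B=4 C=-4 D=3 ZF=1 PC=8
Step 12: PC=8 exec 'MOV D, 4'. After: A=3 B=4 C=-4 D=4 ZF=1 PC=9
Step 13: PC=9 exec 'ADD A, 2'. After: A=5 B=4 C=-4 D=4 ZF=0 PC=10
Step 14: PC=10 exec 'ADD A, 3'. After: A=8 B=4 C=-4 D=4 ZF=0 PC=11
Step 15: PC=11 exec 'HALT'. After: A=8 B=4 C=-4 D=4 ZF=0 PC=11 HALTED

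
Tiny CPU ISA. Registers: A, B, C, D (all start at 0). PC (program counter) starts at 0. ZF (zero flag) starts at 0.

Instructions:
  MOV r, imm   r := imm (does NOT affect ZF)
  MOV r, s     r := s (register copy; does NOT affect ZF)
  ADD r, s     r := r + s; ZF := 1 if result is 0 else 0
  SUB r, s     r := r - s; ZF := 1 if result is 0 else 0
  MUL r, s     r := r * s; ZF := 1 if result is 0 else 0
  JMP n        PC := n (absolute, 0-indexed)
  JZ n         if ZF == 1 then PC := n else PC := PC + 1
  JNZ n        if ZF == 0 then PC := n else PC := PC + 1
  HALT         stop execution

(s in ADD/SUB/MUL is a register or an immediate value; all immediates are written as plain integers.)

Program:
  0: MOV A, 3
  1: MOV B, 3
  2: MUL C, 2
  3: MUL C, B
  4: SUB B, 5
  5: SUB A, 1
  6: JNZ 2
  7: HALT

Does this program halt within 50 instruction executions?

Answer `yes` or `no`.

Answer: yes

Derivation:
Step 1: PC=0 exec 'MOV A, 3'. After: A=3 B=0 C=0 D=0 ZF=0 PC=1
Step 2: PC=1 exec 'MOV B, 3'. After: A=3 B=3 C=0 D=0 ZF=0 PC=2
Step 3: PC=2 exec 'MUL C, 2'. After: A=3 B=3 C=0 D=0 ZF=1 PC=3
Step 4: PC=3 exec 'MUL C, B'. After: A=3 B=3 C=0 D=0 ZF=1 PC=4
Step 5: PC=4 exec 'SUB B, 5'. After: A=3 B=-2 C=0 D=0 ZF=0 PC=5
Step 6: PC=5 exec 'SUB A, 1'. After: A=2 B=-2 C=0 D=0 ZF=0 PC=6
Step 7: PC=6 exec 'JNZ 2'. After: A=2 B=-2 C=0 D=0 ZF=0 PC=2
Step 8: PC=2 exec 'MUL C, 2'. After: A=2 B=-2 C=0 D=0 ZF=1 PC=3
Step 9: PC=3 exec 'MUL C, B'. After: A=2 B=-2 C=0 D=0 ZF=1 PC=4
Step 10: PC=4 exec 'SUB B, 5'. After: A=2 B=-7 C=0 D=0 ZF=0 PC=5
Step 11: PC=5 exec 'SUB A, 1'. After: A=1 B=-7 C=0 D=0 ZF=0 PC=6
Step 12: PC=6 exec 'JNZ 2'. After: A=1 B=-7 C=0 D=0 ZF=0 PC=2
Step 13: PC=2 exec 'MUL C, 2'. After: A=1 B=-7 C=0 D=0 ZF=1 PC=3
Step 14: PC=3 exec 'MUL C, B'. After: A=1 B=-7 C=0 D=0 ZF=1 PC=4
Step 15: PC=4 exec 'SUB B, 5'. After: A=1 B=-12 C=0 D=0 ZF=0 PC=5
Step 16: PC=5 exec 'SUB A, 1'. After: A=0 B=-12 C=0 D=0 ZF=1 PC=6
Step 17: PC=6 exec 'JNZ 2'. After: A=0 B=-12 C=0 D=0 ZF=1 PC=7
Step 18: PC=7 exec 'HALT'. After: A=0 B=-12 C=0 D=0 ZF=1 PC=7 HALTED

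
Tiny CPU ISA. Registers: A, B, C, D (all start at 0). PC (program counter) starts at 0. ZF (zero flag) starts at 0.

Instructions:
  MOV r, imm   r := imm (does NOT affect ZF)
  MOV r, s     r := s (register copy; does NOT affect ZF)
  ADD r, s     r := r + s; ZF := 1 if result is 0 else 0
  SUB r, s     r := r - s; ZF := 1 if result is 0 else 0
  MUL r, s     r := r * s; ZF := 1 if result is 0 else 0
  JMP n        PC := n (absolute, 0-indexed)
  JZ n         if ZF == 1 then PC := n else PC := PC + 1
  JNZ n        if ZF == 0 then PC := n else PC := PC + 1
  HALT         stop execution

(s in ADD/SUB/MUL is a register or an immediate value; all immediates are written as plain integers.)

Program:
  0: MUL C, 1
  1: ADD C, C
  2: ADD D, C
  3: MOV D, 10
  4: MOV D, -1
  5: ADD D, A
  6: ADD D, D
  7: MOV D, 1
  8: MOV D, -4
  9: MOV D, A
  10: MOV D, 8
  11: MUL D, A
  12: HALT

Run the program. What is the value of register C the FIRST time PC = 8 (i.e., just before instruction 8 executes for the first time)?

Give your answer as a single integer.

Step 1: PC=0 exec 'MUL C, 1'. After: A=0 B=0 C=0 D=0 ZF=1 PC=1
Step 2: PC=1 exec 'ADD C, C'. After: A=0 B=0 C=0 D=0 ZF=1 PC=2
Step 3: PC=2 exec 'ADD D, C'. After: A=0 B=0 C=0 D=0 ZF=1 PC=3
Step 4: PC=3 exec 'MOV D, 10'. After: A=0 B=0 C=0 D=10 ZF=1 PC=4
Step 5: PC=4 exec 'MOV D, -1'. After: A=0 B=0 C=0 D=-1 ZF=1 PC=5
Step 6: PC=5 exec 'ADD D, A'. After: A=0 B=0 C=0 D=-1 ZF=0 PC=6
Step 7: PC=6 exec 'ADD D, D'. After: A=0 B=0 C=0 D=-2 ZF=0 PC=7
Step 8: PC=7 exec 'MOV D, 1'. After: A=0 B=0 C=0 D=1 ZF=0 PC=8
First time PC=8: C=0

0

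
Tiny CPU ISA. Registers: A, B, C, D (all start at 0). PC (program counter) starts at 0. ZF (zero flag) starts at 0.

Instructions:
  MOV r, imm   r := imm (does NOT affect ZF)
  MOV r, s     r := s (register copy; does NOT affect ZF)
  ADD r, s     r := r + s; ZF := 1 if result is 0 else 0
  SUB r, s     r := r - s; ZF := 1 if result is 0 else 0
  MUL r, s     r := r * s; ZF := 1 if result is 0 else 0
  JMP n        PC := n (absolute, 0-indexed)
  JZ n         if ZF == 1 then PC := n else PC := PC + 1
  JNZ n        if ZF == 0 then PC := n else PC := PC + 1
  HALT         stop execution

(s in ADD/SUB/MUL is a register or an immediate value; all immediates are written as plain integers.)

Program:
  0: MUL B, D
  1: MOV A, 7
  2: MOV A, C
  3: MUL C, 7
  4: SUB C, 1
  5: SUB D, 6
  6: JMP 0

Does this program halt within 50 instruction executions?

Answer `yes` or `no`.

Answer: no

Derivation:
Step 1: PC=0 exec 'MUL B, D'. After: A=0 B=0 C=0 D=0 ZF=1 PC=1
Step 2: PC=1 exec 'MOV A, 7'. After: A=7 B=0 C=0 D=0 ZF=1 PC=2
Step 3: PC=2 exec 'MOV A, C'. After: A=0 B=0 C=0 D=0 ZF=1 PC=3
Step 4: PC=3 exec 'MUL C, 7'. After: A=0 B=0 C=0 D=0 ZF=1 PC=4
Step 5: PC=4 exec 'SUB C, 1'. After: A=0 B=0 C=-1 D=0 ZF=0 PC=5
Step 6: PC=5 exec 'SUB D, 6'. After: A=0 B=0 C=-1 D=-6 ZF=0 PC=6
Step 7: PC=6 exec 'JMP 0'. After: A=0 B=0 C=-1 D=-6 ZF=0 PC=0
Step 8: PC=0 exec 'MUL B, D'. After: A=0 B=0 C=-1 D=-6 ZF=1 PC=1
Step 9: PC=1 exec 'MOV A, 7'. After: A=7 B=0 C=-1 D=-6 ZF=1 PC=2
Step 10: PC=2 exec 'MOV A, C'. After: A=-1 B=0 C=-1 D=-6 ZF=1 PC=3
Step 11: PC=3 exec 'MUL C, 7'. After: A=-1 B=0 C=-7 D=-6 ZF=0 PC=4
Step 12: PC=4 exec 'SUB C, 1'. After: A=-1 B=0 C=-8 D=-6 ZF=0 PC=5
Step 13: PC=5 exec 'SUB D, 6'. After: A=-1 B=0 C=-8 D=-12 ZF=0 PC=6
Step 14: PC=6 exec 'JMP 0'. After: A=-1 B=0 C=-8 D=-12 ZF=0 PC=0
Step 15: PC=0 exec 'MUL B, D'. After: A=-1 B=0 C=-8 D=-12 ZF=1 PC=1
After 50 steps: not halted. PC revisits the same instructions with no path to HALT; will never halt.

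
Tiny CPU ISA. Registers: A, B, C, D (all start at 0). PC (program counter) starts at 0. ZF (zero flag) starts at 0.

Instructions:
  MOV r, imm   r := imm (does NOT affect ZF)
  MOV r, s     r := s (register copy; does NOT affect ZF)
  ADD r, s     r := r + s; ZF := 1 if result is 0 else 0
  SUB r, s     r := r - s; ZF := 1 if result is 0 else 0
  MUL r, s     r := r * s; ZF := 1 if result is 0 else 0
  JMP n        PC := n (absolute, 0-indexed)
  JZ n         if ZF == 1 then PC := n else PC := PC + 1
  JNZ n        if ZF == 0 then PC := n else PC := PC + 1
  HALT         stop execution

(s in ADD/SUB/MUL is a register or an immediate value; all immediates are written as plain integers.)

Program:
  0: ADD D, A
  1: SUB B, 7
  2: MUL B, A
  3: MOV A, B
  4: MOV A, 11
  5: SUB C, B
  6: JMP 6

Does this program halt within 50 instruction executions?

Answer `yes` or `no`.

Answer: no

Derivation:
Step 1: PC=0 exec 'ADD D, A'. After: A=0 B=0 C=0 D=0 ZF=1 PC=1
Step 2: PC=1 exec 'SUB B, 7'. After: A=0 B=-7 C=0 D=0 ZF=0 PC=2
Step 3: PC=2 exec 'MUL B, A'. After: A=0 B=0 C=0 D=0 ZF=1 PC=3
Step 4: PC=3 exec 'MOV A, B'. After: A=0 B=0 C=0 D=0 ZF=1 PC=4
Step 5: PC=4 exec 'MOV A, 11'. After: A=11 B=0 C=0 D=0 ZF=1 PC=5
Step 6: PC=5 exec 'SUB C, B'. After: A=11 B=0 C=0 D=0 ZF=1 PC=6
Step 7: PC=6 exec 'JMP 6'. After: A=11 B=0 C=0 D=0 ZF=1 PC=6
State after step 7 equals state after step 6: the program is in a cycle of length 1 and will never halt.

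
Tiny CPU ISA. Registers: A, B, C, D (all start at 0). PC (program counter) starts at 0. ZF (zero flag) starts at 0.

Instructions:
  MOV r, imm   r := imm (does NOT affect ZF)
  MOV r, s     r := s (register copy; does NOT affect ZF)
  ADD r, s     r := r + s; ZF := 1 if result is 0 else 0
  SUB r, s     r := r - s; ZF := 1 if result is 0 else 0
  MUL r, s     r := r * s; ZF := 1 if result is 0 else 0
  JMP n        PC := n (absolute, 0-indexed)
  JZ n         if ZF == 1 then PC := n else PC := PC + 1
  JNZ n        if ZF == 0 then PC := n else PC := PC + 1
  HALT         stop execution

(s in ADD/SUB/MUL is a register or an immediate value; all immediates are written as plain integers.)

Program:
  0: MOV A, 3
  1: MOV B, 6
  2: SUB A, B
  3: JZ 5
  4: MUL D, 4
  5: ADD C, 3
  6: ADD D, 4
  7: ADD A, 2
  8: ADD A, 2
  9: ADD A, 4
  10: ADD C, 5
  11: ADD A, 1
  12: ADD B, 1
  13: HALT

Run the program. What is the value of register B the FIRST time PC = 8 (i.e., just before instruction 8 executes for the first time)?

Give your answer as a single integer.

Step 1: PC=0 exec 'MOV A, 3'. After: A=3 B=0 C=0 D=0 ZF=0 PC=1
Step 2: PC=1 exec 'MOV B, 6'. After: A=3 B=6 C=0 D=0 ZF=0 PC=2
Step 3: PC=2 exec 'SUB A, B'. After: A=-3 B=6 C=0 D=0 ZF=0 PC=3
Step 4: PC=3 exec 'JZ 5'. After: A=-3 B=6 C=0 D=0 ZF=0 PC=4
Step 5: PC=4 exec 'MUL D, 4'. After: A=-3 B=6 C=0 D=0 ZF=1 PC=5
Step 6: PC=5 exec 'ADD C, 3'. After: A=-3 B=6 C=3 D=0 ZF=0 PC=6
Step 7: PC=6 exec 'ADD D, 4'. After: A=-3 B=6 C=3 D=4 ZF=0 PC=7
Step 8: PC=7 exec 'ADD A, 2'. After: A=-1 B=6 C=3 D=4 ZF=0 PC=8
First time PC=8: B=6

6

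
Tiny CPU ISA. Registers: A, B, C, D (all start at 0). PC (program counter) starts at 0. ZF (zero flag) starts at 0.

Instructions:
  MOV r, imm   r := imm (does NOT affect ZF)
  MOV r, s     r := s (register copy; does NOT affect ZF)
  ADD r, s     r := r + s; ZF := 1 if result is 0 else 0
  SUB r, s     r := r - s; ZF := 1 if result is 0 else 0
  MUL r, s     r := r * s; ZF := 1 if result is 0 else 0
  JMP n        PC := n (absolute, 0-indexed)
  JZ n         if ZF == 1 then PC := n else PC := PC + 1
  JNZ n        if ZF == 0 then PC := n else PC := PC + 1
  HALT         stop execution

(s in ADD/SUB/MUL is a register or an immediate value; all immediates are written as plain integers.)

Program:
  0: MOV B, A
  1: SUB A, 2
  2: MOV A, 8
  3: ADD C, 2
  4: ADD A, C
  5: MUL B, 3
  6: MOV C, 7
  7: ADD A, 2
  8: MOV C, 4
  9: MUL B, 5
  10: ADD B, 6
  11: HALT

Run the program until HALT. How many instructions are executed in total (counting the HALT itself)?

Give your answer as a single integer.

Step 1: PC=0 exec 'MOV B, A'. After: A=0 B=0 C=0 D=0 ZF=0 PC=1
Step 2: PC=1 exec 'SUB A, 2'. After: A=-2 B=0 C=0 D=0 ZF=0 PC=2
Step 3: PC=2 exec 'MOV A, 8'. After: A=8 B=0 C=0 D=0 ZF=0 PC=3
Step 4: PC=3 exec 'ADD C, 2'. After: A=8 B=0 C=2 D=0 ZF=0 PC=4
Step 5: PC=4 exec 'ADD A, C'. After: A=10 B=0 C=2 D=0 ZF=0 PC=5
Step 6: PC=5 exec 'MUL B, 3'. After: A=10 B=0 C=2 D=0 ZF=1 PC=6
Step 7: PC=6 exec 'MOV C, 7'. After: A=10 B=0 C=7 D=0 ZF=1 PC=7
Step 8: PC=7 exec 'ADD A, 2'. After: A=12 B=0 C=7 D=0 ZF=0 PC=8
Step 9: PC=8 exec 'MOV C, 4'. After: A=12 B=0 C=4 D=0 ZF=0 PC=9
Step 10: PC=9 exec 'MUL B, 5'. After: A=12 B=0 C=4 D=0 ZF=1 PC=10
Step 11: PC=10 exec 'ADD B, 6'. After: A=12 B=6 C=4 D=0 ZF=0 PC=11
Step 12: PC=11 exec 'HALT'. After: A=12 B=6 C=4 D=0 ZF=0 PC=11 HALTED
Total instructions executed: 12

Answer: 12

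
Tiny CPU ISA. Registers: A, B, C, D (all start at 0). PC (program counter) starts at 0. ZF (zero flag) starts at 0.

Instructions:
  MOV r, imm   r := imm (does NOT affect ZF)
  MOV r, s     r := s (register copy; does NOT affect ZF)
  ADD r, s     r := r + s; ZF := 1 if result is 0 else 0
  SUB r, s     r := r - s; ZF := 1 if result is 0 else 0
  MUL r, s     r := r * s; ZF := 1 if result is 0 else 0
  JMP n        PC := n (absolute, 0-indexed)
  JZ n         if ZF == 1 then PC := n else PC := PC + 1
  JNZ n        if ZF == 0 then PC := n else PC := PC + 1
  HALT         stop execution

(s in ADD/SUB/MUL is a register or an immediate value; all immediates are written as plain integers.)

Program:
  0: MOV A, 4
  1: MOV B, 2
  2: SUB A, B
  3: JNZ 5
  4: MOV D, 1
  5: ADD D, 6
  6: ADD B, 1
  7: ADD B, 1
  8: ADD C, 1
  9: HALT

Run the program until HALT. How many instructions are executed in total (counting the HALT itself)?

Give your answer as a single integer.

Step 1: PC=0 exec 'MOV A, 4'. After: A=4 B=0 C=0 D=0 ZF=0 PC=1
Step 2: PC=1 exec 'MOV B, 2'. After: A=4 B=2 C=0 D=0 ZF=0 PC=2
Step 3: PC=2 exec 'SUB A, B'. After: A=2 B=2 C=0 D=0 ZF=0 PC=3
Step 4: PC=3 exec 'JNZ 5'. After: A=2 B=2 C=0 D=0 ZF=0 PC=5
Step 5: PC=5 exec 'ADD D, 6'. After: A=2 B=2 C=0 D=6 ZF=0 PC=6
Step 6: PC=6 exec 'ADD B, 1'. After: A=2 B=3 C=0 D=6 ZF=0 PC=7
Step 7: PC=7 exec 'ADD B, 1'. After: A=2 B=4 C=0 D=6 ZF=0 PC=8
Step 8: PC=8 exec 'ADD C, 1'. After: A=2 B=4 C=1 D=6 ZF=0 PC=9
Step 9: PC=9 exec 'HALT'. After: A=2 B=4 C=1 D=6 ZF=0 PC=9 HALTED
Total instructions executed: 9

Answer: 9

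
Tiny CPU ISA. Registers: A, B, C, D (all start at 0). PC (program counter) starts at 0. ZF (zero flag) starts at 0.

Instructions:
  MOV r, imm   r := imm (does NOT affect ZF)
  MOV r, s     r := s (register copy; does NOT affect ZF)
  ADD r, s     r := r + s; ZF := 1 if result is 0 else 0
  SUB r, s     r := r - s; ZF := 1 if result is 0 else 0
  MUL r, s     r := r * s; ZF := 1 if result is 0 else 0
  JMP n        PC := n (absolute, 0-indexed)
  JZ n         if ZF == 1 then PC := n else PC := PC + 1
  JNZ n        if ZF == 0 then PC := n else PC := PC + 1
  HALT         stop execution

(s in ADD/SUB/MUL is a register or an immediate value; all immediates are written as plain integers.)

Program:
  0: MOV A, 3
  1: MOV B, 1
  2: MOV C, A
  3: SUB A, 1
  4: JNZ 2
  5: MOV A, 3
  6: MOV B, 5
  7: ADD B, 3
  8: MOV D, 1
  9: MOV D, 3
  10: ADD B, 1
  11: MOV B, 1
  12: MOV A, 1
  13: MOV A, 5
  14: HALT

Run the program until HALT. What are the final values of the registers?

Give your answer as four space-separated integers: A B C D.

Step 1: PC=0 exec 'MOV A, 3'. After: A=3 B=0 C=0 D=0 ZF=0 PC=1
Step 2: PC=1 exec 'MOV B, 1'. After: A=3 B=1 C=0 D=0 ZF=0 PC=2
Step 3: PC=2 exec 'MOV C, A'. After: A=3 B=1 C=3 D=0 ZF=0 PC=3
Step 4: PC=3 exec 'SUB A, 1'. After: A=2 B=1 C=3 D=0 ZF=0 PC=4
Step 5: PC=4 exec 'JNZ 2'. After: A=2 B=1 C=3 D=0 ZF=0 PC=2
Step 6: PC=2 exec 'MOV C, A'. After: A=2 B=1 C=2 D=0 ZF=0 PC=3
Step 7: PC=3 exec 'SUB A, 1'. After: A=1 B=1 C=2 D=0 ZF=0 PC=4
Step 8: PC=4 exec 'JNZ 2'. After: A=1 B=1 C=2 D=0 ZF=0 PC=2
Step 9: PC=2 exec 'MOV C, A'. After: A=1 B=1 C=1 D=0 ZF=0 PC=3
Step 10: PC=3 exec 'SUB A, 1'. After: A=0 B=1 C=1 D=0 ZF=1 PC=4
Step 11: PC=4 exec 'JNZ 2'. After: A=0 B=1 C=1 D=0 ZF=1 PC=5
Step 12: PC=5 exec 'MOV A, 3'. After: A=3 B=1 C=1 D=0 ZF=1 PC=6
Step 13: PC=6 exec 'MOV B, 5'. After: A=3 B=5 C=1 D=0 ZF=1 PC=7
Step 14: PC=7 exec 'ADD B, 3'. After: A=3 B=8 C=1 D=0 ZF=0 PC=8
Step 15: PC=8 exec 'MOV D, 1'. After: A=3 B=8 C=1 D=1 ZF=0 PC=9
Step 16: PC=9 exec 'MOV D, 3'. After: A=3 B=8 C=1 D=3 ZF=0 PC=10
Step 17: PC=10 exec 'ADD B, 1'. After: A=3 B=9 C=1 D=3 ZF=0 PC=11
Step 18: PC=11 exec 'MOV B, 1'. After: A=3 B=1 C=1 D=3 ZF=0 PC=12
Step 19: PC=12 exec 'MOV A, 1'. After: A=1 B=1 C=1 D=3 ZF=0 PC=13
Step 20: PC=13 exec 'MOV A, 5'. After: A=5 B=1 C=1 D=3 ZF=0 PC=14
Step 21: PC=14 exec 'HALT'. After: A=5 B=1 C=1 D=3 ZF=0 PC=14 HALTED

Answer: 5 1 1 3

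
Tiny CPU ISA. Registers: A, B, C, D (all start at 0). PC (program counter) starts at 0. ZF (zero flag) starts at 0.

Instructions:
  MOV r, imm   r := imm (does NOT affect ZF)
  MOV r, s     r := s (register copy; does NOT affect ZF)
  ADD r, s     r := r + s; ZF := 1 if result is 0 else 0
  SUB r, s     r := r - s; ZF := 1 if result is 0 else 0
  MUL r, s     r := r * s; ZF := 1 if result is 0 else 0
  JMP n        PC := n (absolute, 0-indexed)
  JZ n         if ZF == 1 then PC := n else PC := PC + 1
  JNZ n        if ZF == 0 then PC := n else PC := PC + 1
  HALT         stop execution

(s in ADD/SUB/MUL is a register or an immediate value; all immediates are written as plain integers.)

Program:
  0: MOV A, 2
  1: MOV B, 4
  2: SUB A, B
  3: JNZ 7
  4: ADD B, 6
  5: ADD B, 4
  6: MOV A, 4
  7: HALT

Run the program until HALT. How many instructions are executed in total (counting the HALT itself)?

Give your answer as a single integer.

Step 1: PC=0 exec 'MOV A, 2'. After: A=2 B=0 C=0 D=0 ZF=0 PC=1
Step 2: PC=1 exec 'MOV B, 4'. After: A=2 B=4 C=0 D=0 ZF=0 PC=2
Step 3: PC=2 exec 'SUB A, B'. After: A=-2 B=4 C=0 D=0 ZF=0 PC=3
Step 4: PC=3 exec 'JNZ 7'. After: A=-2 B=4 C=0 D=0 ZF=0 PC=7
Step 5: PC=7 exec 'HALT'. After: A=-2 B=4 C=0 D=0 ZF=0 PC=7 HALTED
Total instructions executed: 5

Answer: 5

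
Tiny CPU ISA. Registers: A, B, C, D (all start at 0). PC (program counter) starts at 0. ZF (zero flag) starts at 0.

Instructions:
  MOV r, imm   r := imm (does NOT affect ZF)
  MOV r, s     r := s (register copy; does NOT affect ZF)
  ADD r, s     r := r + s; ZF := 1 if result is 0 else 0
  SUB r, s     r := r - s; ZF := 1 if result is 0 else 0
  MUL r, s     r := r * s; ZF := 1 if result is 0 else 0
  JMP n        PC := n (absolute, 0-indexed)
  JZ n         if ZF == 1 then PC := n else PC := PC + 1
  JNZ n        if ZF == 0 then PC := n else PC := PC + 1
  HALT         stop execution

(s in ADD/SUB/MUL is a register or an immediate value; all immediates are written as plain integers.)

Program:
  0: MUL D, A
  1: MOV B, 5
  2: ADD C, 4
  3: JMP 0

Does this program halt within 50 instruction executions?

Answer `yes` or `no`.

Step 1: PC=0 exec 'MUL D, A'. After: A=0 B=0 C=0 D=0 ZF=1 PC=1
Step 2: PC=1 exec 'MOV B, 5'. After: A=0 B=5 C=0 D=0 ZF=1 PC=2
Step 3: PC=2 exec 'ADD C, 4'. After: A=0 B=5 C=4 D=0 ZF=0 PC=3
Step 4: PC=3 exec 'JMP 0'. After: A=0 B=5 C=4 D=0 ZF=0 PC=0
Step 5: PC=0 exec 'MUL D, A'. After: A=0 B=5 C=4 D=0 ZF=1 PC=1
Step 6: PC=1 exec 'MOV B, 5'. After: A=0 B=5 C=4 D=0 ZF=1 PC=2
Step 7: PC=2 exec 'ADD C, 4'. After: A=0 B=5 C=8 D=0 ZF=0 PC=3
Step 8: PC=3 exec 'JMP 0'. After: A=0 B=5 C=8 D=0 ZF=0 PC=0
Step 9: PC=0 exec 'MUL D, A'. After: A=0 B=5 C=8 D=0 ZF=1 PC=1
Step 10: PC=1 exec 'MOV B, 5'. After: A=0 B=5 C=8 D=0 ZF=1 PC=2
Step 11: PC=2 exec 'ADD C, 4'. After: A=0 B=5 C=12 D=0 ZF=0 PC=3
Step 12: PC=3 exec 'JMP 0'. After: A=0 B=5 C=12 D=0 ZF=0 PC=0
Step 13: PC=0 exec 'MUL D, A'. After: A=0 B=5 C=12 D=0 ZF=1 PC=1
Step 14: PC=1 exec 'MOV B, 5'. After: A=0 B=5 C=12 D=0 ZF=1 PC=2
Step 15: PC=2 exec 'ADD C, 4'. After: A=0 B=5 C=16 D=0 ZF=0 PC=3
After 50 steps: not halted. PC revisits the same instructions with no path to HALT; will never halt.

Answer: no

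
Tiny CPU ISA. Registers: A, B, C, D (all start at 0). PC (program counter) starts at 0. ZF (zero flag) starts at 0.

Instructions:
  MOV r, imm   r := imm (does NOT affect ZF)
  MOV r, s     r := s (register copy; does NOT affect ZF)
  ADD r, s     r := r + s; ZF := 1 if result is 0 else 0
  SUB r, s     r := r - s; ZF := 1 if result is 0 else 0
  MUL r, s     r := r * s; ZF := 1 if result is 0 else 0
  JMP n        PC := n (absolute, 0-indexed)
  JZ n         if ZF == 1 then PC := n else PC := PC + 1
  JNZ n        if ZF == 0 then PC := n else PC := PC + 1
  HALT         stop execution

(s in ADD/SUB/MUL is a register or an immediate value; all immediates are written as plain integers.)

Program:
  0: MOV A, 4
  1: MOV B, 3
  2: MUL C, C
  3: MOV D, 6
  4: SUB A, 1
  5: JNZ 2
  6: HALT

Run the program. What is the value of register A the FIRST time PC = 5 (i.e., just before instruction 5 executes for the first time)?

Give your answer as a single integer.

Step 1: PC=0 exec 'MOV A, 4'. After: A=4 B=0 C=0 D=0 ZF=0 PC=1
Step 2: PC=1 exec 'MOV B, 3'. After: A=4 B=3 C=0 D=0 ZF=0 PC=2
Step 3: PC=2 exec 'MUL C, C'. After: A=4 B=3 C=0 D=0 ZF=1 PC=3
Step 4: PC=3 exec 'MOV D, 6'. After: A=4 B=3 C=0 D=6 ZF=1 PC=4
Step 5: PC=4 exec 'SUB A, 1'. After: A=3 B=3 C=0 D=6 ZF=0 PC=5
First time PC=5: A=3

3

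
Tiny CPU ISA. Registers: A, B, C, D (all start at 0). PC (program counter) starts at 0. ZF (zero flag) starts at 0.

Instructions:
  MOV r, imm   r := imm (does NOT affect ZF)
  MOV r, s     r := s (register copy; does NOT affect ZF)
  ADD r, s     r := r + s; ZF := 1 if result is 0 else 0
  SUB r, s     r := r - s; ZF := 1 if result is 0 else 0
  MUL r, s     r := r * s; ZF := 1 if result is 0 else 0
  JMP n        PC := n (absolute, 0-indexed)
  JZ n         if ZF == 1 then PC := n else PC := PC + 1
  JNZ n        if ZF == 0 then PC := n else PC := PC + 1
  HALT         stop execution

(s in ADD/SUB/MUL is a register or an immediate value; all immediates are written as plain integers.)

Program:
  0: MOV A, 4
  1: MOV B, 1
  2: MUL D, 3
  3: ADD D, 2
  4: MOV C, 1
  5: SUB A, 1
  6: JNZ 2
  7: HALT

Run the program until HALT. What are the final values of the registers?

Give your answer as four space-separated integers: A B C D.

Answer: 0 1 1 80

Derivation:
Step 1: PC=0 exec 'MOV A, 4'. After: A=4 B=0 C=0 D=0 ZF=0 PC=1
Step 2: PC=1 exec 'MOV B, 1'. After: A=4 B=1 C=0 D=0 ZF=0 PC=2
Step 3: PC=2 exec 'MUL D, 3'. After: A=4 B=1 C=0 D=0 ZF=1 PC=3
Step 4: PC=3 exec 'ADD D, 2'. After: A=4 B=1 C=0 D=2 ZF=0 PC=4
Step 5: PC=4 exec 'MOV C, 1'. After: A=4 B=1 C=1 D=2 ZF=0 PC=5
Step 6: PC=5 exec 'SUB A, 1'. After: A=3 B=1 C=1 D=2 ZF=0 PC=6
Step 7: PC=6 exec 'JNZ 2'. After: A=3 B=1 C=1 D=2 ZF=0 PC=2
Step 8: PC=2 exec 'MUL D, 3'. After: A=3 B=1 C=1 D=6 ZF=0 PC=3
Step 9: PC=3 exec 'ADD D, 2'. After: A=3 B=1 C=1 D=8 ZF=0 PC=4
Step 10: PC=4 exec 'MOV C, 1'. After: A=3 B=1 C=1 D=8 ZF=0 PC=5
Step 11: PC=5 exec 'SUB A, 1'. After: A=2 B=1 C=1 D=8 ZF=0 PC=6
Step 12: PC=6 exec 'JNZ 2'. After: A=2 B=1 C=1 D=8 ZF=0 PC=2
Step 13: PC=2 exec 'MUL D, 3'. After: A=2 B=1 C=1 D=24 ZF=0 PC=3
Step 14: PC=3 exec 'ADD D, 2'. After: A=2 B=1 C=1 D=26 ZF=0 PC=4
Step 15: PC=4 exec 'MOV C, 1'. After: A=2 B=1 C=1 D=26 ZF=0 PC=5
Step 16: PC=5 exec 'SUB A, 1'. After: A=1 B=1 C=1 D=26 ZF=0 PC=6
Step 17: PC=6 exec 'JNZ 2'. After: A=1 B=1 C=1 D=26 ZF=0 PC=2
Step 18: PC=2 exec 'MUL D, 3'. After: A=1 B=1 C=1 D=78 ZF=0 PC=3
Step 19: PC=3 exec 'ADD D, 2'. After: A=1 B=1 C=1 D=80 ZF=0 PC=4
Step 20: PC=4 exec 'MOV C, 1'. After: A=1 B=1 C=1 D=80 ZF=0 PC=5
Step 21: PC=5 exec 'SUB A, 1'. After: A=0 B=1 C=1 D=80 ZF=1 PC=6
Step 22: PC=6 exec 'JNZ 2'. After: A=0 B=1 C=1 D=80 ZF=1 PC=7
Step 23: PC=7 exec 'HALT'. After: A=0 B=1 C=1 D=80 ZF=1 PC=7 HALTED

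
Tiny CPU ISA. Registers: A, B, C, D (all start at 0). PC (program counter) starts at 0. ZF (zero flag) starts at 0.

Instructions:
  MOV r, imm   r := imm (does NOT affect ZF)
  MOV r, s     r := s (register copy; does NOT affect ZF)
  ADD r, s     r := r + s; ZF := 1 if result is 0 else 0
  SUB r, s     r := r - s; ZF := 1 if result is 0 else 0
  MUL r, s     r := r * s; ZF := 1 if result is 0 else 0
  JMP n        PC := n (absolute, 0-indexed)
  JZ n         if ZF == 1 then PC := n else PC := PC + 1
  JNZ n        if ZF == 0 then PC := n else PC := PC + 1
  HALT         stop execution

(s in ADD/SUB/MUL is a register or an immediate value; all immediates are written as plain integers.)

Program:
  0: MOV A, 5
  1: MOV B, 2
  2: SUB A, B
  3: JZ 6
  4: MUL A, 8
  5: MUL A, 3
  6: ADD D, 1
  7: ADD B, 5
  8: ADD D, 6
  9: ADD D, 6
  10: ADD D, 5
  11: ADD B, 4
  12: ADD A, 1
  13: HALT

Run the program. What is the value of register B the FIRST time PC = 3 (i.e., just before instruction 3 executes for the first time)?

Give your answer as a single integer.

Step 1: PC=0 exec 'MOV A, 5'. After: A=5 B=0 C=0 D=0 ZF=0 PC=1
Step 2: PC=1 exec 'MOV B, 2'. After: A=5 B=2 C=0 D=0 ZF=0 PC=2
Step 3: PC=2 exec 'SUB A, B'. After: A=3 B=2 C=0 D=0 ZF=0 PC=3
First time PC=3: B=2

2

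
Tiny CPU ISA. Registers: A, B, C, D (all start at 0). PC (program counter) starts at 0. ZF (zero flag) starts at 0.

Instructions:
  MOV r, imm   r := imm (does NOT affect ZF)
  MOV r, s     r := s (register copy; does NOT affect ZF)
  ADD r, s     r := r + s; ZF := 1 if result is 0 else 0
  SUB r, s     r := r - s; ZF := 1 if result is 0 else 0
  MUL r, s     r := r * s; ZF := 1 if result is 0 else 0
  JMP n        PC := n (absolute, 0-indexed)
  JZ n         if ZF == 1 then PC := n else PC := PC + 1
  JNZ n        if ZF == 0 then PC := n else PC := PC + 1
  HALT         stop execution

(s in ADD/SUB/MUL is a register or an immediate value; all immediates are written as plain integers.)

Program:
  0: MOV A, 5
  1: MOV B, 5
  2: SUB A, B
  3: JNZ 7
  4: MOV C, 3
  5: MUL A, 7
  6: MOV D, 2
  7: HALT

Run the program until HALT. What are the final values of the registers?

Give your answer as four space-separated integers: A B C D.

Answer: 0 5 3 2

Derivation:
Step 1: PC=0 exec 'MOV A, 5'. After: A=5 B=0 C=0 D=0 ZF=0 PC=1
Step 2: PC=1 exec 'MOV B, 5'. After: A=5 B=5 C=0 D=0 ZF=0 PC=2
Step 3: PC=2 exec 'SUB A, B'. After: A=0 B=5 C=0 D=0 ZF=1 PC=3
Step 4: PC=3 exec 'JNZ 7'. After: A=0 B=5 C=0 D=0 ZF=1 PC=4
Step 5: PC=4 exec 'MOV C, 3'. After: A=0 B=5 C=3 D=0 ZF=1 PC=5
Step 6: PC=5 exec 'MUL A, 7'. After: A=0 B=5 C=3 D=0 ZF=1 PC=6
Step 7: PC=6 exec 'MOV D, 2'. After: A=0 B=5 C=3 D=2 ZF=1 PC=7
Step 8: PC=7 exec 'HALT'. After: A=0 B=5 C=3 D=2 ZF=1 PC=7 HALTED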